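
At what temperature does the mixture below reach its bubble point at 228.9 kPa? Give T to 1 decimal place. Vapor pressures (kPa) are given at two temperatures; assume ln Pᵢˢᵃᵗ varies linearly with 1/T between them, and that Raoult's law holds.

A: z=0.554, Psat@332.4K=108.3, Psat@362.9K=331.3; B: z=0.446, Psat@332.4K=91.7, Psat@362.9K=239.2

T = 355.6 K

Bubble-point temperature: ΣzᵢPᵢˢᵃᵗ(T) = P. Interpolate ln Pᵢˢᵃᵗ = aᵢ + bᵢ/T.
  T = 332.4 K: ΣzᵢPᵢˢᵃᵗ = 100.90 kPa
  T = 362.9 K: ΣzᵢPᵢˢᵃᵗ = 290.22 kPa
  T = 347.6 K: ΣzᵢPᵢˢᵃᵗ = 174.70 kPa
  T = 355.2 K: ΣzᵢPᵢˢᵃᵗ = 225.99 kPa
  T = 359.0 K: ΣzᵢPᵢˢᵃᵗ = 256.02 kPa
  T = 357.1 K: ΣzᵢPᵢˢᵃᵗ = 240.61 kPa
Interpolating between 355.2 K and 357.1 K gives T ≈ 355.6 K.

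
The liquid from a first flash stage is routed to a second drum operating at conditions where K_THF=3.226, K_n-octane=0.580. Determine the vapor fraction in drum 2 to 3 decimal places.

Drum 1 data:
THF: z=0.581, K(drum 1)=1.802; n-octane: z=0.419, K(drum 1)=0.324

Drum 1:
Binary case is linear: z₁(K₁−1)(1+ψ₁(K₂−1)) + z₂(K₂−1)(1+ψ₁(K₁−1)) = 0
⇒ ψ₁ = [z₁(K₁−1)+z₂(K₂−1)] / [−(K₁−1)(K₂−1)] = 0.1827/0.5422 = 0.337
Drum-1 compositions:
  THF: x = 0.457, y = 0.824
  n-octane: x = 0.543, y = 0.176
Drum-2 feed = drum-1 liquid: z₂ = (0.4574, 0.5426).
Drum 2:
Binary case is linear: z₁(K₁−1)(1+ψ₂(K₂−1)) + z₂(K₂−1)(1+ψ₂(K₁−1)) = 0
⇒ ψ₂ = [z₁(K₁−1)+z₂(K₂−1)] / [−(K₁−1)(K₂−1)] = 0.7902/0.9349 = 0.845
  THF: x = 0.159, y = 0.512
  n-octane: x = 0.841, y = 0.488

V/F (drum 2) = 0.845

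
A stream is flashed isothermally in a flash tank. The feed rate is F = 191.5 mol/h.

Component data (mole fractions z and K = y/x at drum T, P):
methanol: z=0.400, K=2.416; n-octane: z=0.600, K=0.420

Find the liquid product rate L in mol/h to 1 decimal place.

L = 140.6 mol/h

Let ψ = V/F and solve Σ zᵢ(Kᵢ−1)/(1+ψ(Kᵢ−1)) = 0.
Check two-phase: ΣzᵢKᵢ = 1.218 > 1 and Σzᵢ/Kᵢ = 1.594 > 1, so g(0) = 0.218 > 0 and g(1) = -0.594 < 0.
Binary case is linear: z₁(K₁−1)(1+ψ(K₂−1)) + z₂(K₂−1)(1+ψ(K₁−1)) = 0
⇒ ψ = [z₁(K₁−1)+z₂(K₂−1)] / [−(K₁−1)(K₂−1)] = 0.2184/0.8213 = 0.266
Then V = ψ·F = 0.2659·191.5 = 50.9 mol/h and L = F − V = 140.6 mol/h.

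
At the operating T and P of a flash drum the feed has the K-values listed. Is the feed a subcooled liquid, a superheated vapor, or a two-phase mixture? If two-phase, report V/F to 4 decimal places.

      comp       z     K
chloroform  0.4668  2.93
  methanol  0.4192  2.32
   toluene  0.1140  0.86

ΣzᵢKᵢ = 2.4383; Σzᵢ/Kᵢ = 0.4726.
Since Σzᵢ/Kᵢ < 1 the mixture is above its dew point — single vapor phase.

superheated vapor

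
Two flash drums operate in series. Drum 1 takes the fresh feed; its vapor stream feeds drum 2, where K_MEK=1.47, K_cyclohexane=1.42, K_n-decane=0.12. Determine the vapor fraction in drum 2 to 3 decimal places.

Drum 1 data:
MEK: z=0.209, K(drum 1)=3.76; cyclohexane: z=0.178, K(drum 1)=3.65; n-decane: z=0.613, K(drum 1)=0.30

Drum 1:
Let ψ₁ = V/F and solve Σ zᵢ(Kᵢ−1)/(1+ψ₁(Kᵢ−1)) = 0.
Check two-phase: ΣzᵢKᵢ = 1.619 > 1 and Σzᵢ/Kᵢ = 2.148 > 1, so g(0) = 0.619 > 0 and g(1) = -1.148 < 0.
Iterate (Newton) starting at ψ₁ = 0.5:
  ψ₁ = 0.500: g = -0.2149, g' = -1.223 → ψ₁ = 0.324
  ψ₁ = 0.324: g = 0.0029, g' = -1.308 → ψ₁ = 0.327
Converged at ψ₁ = 0.327.
Drum-1 compositions:
  MEK: x = 0.110, y = 0.413
  cyclohexane: x = 0.095, y = 0.348
  n-decane: x = 0.795, y = 0.238
Drum-2 feed = drum-1 vapor: z₂ = (0.4133, 0.3483, 0.2384).
Drum 2:
Let ψ₂ = V/F and solve Σ zᵢ(Kᵢ−1)/(1+ψ₂(Kᵢ−1)) = 0.
Feasibility: ΣzᵢKᵢ = 1.131, Σzᵢ/Kᵢ = 2.513 — both > 1, two phases present.
Newton–Raphson from ψ₂ = 0.5:
  ψ₂ = 0.500: g = -0.0964, g' = -0.691 → ψ₂ = 0.360
  ψ₂ = 0.360: g = -0.0140, g' = -0.509 → ψ₂ = 0.333
  ψ₂ = 0.333: g = -0.0003, g' = -0.485 → ψ₂ = 0.332
Converged at ψ₂ = 0.332.
  MEK: x = 0.358, y = 0.526
  cyclohexane: x = 0.306, y = 0.434
  n-decane: x = 0.337, y = 0.040

V/F (drum 2) = 0.332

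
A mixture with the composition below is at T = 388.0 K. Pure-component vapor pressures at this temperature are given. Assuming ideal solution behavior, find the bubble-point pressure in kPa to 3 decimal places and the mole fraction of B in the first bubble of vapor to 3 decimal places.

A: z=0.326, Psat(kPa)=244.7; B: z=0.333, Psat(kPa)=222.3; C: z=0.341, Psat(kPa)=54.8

Pbub = 172.485 kPa, y_B = 0.429

At the bubble point ψ → 0, so ΣzᵢKᵢ = 1 with Kᵢ = Pᵢˢᵃᵗ/P ⇒ P = ΣzᵢPᵢˢᵃᵗ.
P = 0.326·244.7 + 0.333·222.3 + 0.341·54.8 = 172.485 kPa
yᵢ = zᵢPᵢˢᵃᵗ/P ⇒ y_B = 0.333·222.3/172.485 = 0.429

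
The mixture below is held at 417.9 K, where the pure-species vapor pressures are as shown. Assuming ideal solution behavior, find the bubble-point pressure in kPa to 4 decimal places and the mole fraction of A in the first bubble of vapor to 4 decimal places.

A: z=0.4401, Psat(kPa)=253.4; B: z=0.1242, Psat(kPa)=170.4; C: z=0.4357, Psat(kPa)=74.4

At the bubble point ψ → 0, so ΣzᵢKᵢ = 1 with Kᵢ = Pᵢˢᵃᵗ/P ⇒ P = ΣzᵢPᵢˢᵃᵗ.
P = 0.4401·253.4 + 0.1242·170.4 + 0.4357·74.4 = 165.1011 kPa
yᵢ = zᵢPᵢˢᵃᵗ/P ⇒ y_A = 0.4401·253.4/165.1011 = 0.6755

Pbub = 165.1011 kPa, y_A = 0.6755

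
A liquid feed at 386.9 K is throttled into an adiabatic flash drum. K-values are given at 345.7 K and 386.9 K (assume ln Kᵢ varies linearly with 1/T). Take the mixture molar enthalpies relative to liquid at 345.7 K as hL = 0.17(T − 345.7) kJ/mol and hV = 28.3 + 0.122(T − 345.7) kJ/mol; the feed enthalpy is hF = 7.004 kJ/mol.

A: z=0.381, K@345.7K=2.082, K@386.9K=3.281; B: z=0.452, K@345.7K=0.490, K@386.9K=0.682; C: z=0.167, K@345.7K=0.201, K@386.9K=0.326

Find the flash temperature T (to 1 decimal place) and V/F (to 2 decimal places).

Adiabatic flash: solve Rachford–Rice at each trial T, then check hF = ψ·hV(T) + (1−ψ)·hL(T).
  T = 345.7 K: K = (2.082, 0.490, 0.201), RR gives ψ = 0.074, H_out = 2.108 kJ/mol
  T = 386.9 K: K = (3.281, 0.682, 0.326), RR gives ψ = 0.600, H_out = 22.810 kJ/mol
  T = 366.3 K: K = (2.647, 0.583, 0.259), RR gives ψ = 0.366, H_out = 13.489 kJ/mol
  T = 356.0 K: K = (2.356, 0.536, 0.229), RR gives ψ = 0.234, H_out = 8.252 kJ/mol
  T = 350.9 K: K = (2.218, 0.513, 0.215), RR gives ψ = 0.160, H_out = 5.362 kJ/mol
  T = 353.4 K: K = (2.285, 0.524, 0.222), RR gives ψ = 0.197, H_out = 6.810 kJ/mol
  T = 354.7 K: K = (2.320, 0.530, 0.226), RR gives ψ = 0.216, H_out = 7.539 kJ/mol
Linear interpolation between T = 353.4 (H_out = 6.810) and T = 354.7 (H_out = 7.539) on hF = 7.004 gives T ≈ 353.7 K, at which ψ = 0.20.

T = 353.7 K, V/F = 0.20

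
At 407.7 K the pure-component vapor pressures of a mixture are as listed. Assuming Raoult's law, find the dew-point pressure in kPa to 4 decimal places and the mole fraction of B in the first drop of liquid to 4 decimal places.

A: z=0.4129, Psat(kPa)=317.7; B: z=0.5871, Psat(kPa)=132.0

At the dew point ψ → 1, so Σzᵢ/Kᵢ = 1 with Kᵢ = Pᵢˢᵃᵗ/P ⇒ 1/P = Σzᵢ/Pᵢˢᵃᵗ.
1/P = 0.4129/317.7 + 0.5871/132.0 = 0.0057474 ⇒ P = 173.9923 kPa
xᵢ = zᵢP/Pᵢˢᵃᵗ ⇒ x_B = 0.5871·173.9923/132.0 = 0.7739

Pdew = 173.9923 kPa, x_B = 0.7739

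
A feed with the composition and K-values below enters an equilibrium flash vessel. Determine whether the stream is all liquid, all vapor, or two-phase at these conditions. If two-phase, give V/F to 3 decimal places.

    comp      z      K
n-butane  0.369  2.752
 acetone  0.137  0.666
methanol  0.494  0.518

ΣzᵢKᵢ = 1.363; Σzᵢ/Kᵢ = 1.293.
Both exceed 1, so a two-phase solution exists.
Rachford–Rice: g(ψ) = Σ zᵢ(Kᵢ−1)/(1+ψ(Kᵢ−1)) = 0.
Newton iteration, ψ⁰ = 0.5:
  ψ = 0.500: g = -0.0240, g' = -0.543 → ψ = 0.456
Converged at ψ = 0.456.

two-phase, V/F = 0.456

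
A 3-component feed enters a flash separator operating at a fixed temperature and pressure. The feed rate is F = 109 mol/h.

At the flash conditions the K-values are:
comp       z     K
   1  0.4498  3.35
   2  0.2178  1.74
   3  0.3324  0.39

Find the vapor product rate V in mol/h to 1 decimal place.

Newton iteration, β⁰ = 0.42:
  β = 0.4200: g = 0.38232, g' = -0.9221 → β = 0.8346
  β = 0.8346: g = 0.04353, g' = -0.8421 → β = 0.8863
  β = 0.8863: g = -0.00119, g' = -0.8910 → β = 0.8850
Converged at β = 0.8850.
Then V = β·F = 0.8850·109 = 96.5 mol/h and L = F − V = 12.5 mol/h.

V = 96.5 mol/h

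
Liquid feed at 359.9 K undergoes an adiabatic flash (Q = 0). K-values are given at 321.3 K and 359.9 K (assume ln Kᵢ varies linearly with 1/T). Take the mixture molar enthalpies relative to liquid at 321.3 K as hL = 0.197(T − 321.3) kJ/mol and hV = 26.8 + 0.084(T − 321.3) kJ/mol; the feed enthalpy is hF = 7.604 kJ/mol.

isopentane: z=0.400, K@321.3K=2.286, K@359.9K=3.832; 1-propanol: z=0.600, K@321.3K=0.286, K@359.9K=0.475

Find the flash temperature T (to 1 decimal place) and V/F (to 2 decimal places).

T = 330.7 K, V/F = 0.22

Adiabatic flash: solve Rachford–Rice at each trial T, then check hF = ψ·hV(T) + (1−ψ)·hL(T).
  T = 321.3 K: K = (2.286, 0.286), RR gives ψ = 0.094, H_out = 2.510 kJ/mol
  T = 359.9 K: K = (3.832, 0.475), RR gives ψ = 0.550, H_out = 19.946 kJ/mol
  T = 340.6 K: K = (3.003, 0.374), RR gives ψ = 0.339, H_out = 12.158 kJ/mol
  T = 331.0 K: K = (2.633, 0.329), RR gives ψ = 0.228, H_out = 7.776 kJ/mol
  T = 326.1 K: K = (2.454, 0.307), RR gives ψ = 0.164, H_out = 5.258 kJ/mol
  T = 328.6 K: K = (2.544, 0.318), RR gives ψ = 0.198, H_out = 6.573 kJ/mol
Linear interpolation between T = 328.6 (H_out = 6.573) and T = 331.0 (H_out = 7.776) on hF = 7.604 gives T ≈ 330.7 K, at which ψ = 0.22.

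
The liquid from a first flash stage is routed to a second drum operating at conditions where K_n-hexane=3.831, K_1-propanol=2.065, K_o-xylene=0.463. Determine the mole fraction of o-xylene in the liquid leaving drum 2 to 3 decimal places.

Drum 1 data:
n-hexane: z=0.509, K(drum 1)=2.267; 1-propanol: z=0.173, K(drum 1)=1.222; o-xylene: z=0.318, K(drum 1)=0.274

x_o-xylene (drum 2) = 0.790

Drum 1:
Let ψ₁ = V/F and solve Σ zᵢ(Kᵢ−1)/(1+ψ₁(Kᵢ−1)) = 0.
Check two-phase: ΣzᵢKᵢ = 1.452 > 1 and Σzᵢ/Kᵢ = 1.527 > 1, so g(0) = 0.452 > 0 and g(1) = -0.527 < 0.
Newton iteration, ψ₁⁰ = 0.66:
  ψ₁ = 0.660: g = -0.0586, g' = -0.867 → ψ₁ = 0.592
  ψ₁ = 0.592: g = -0.0028, g' = -0.789 → ψ₁ = 0.589
Converged at ψ₁ = 0.589.
Drum-1 compositions:
  n-hexane: x = 0.291, y = 0.661
  1-propanol: x = 0.153, y = 0.187
  o-xylene: x = 0.556, y = 0.152
Drum-2 feed = drum-1 liquid: z₂ = (0.2915, 0.1530, 0.5555).
Drum 2:
Material balance + equilibrium reduce to Σ zᵢ(Kᵢ−1)/(1+ψ₂(Kᵢ−1)) = 0.
g(0) = ΣzᵢKᵢ − 1 = 0.690 and g(1) = 1 − Σzᵢ/Kᵢ = -0.350, so a root lies in (0, 1).
Iterate (Newton) starting at ψ₂ = 0.31:
  ψ₂ = 0.310: g = 0.2041, g' = -0.991 → ψ₂ = 0.516
  ψ₂ = 0.516: g = 0.0279, g' = -0.765 → ψ₂ = 0.552
  ψ₂ = 0.552: g = 0.0003, g' = -0.748 → ψ₂ = 0.553
Converged at ψ₂ = 0.553.
  n-hexane: x = 0.114, y = 0.435
  1-propanol: x = 0.096, y = 0.199
  o-xylene: x = 0.790, y = 0.366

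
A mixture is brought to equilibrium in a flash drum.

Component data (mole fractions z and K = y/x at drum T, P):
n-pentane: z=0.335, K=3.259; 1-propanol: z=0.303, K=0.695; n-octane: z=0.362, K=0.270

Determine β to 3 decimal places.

Material balance + equilibrium reduce to Σ zᵢ(Kᵢ−1)/(1+β(Kᵢ−1)) = 0.
Feasibility: ΣzᵢKᵢ = 1.400, Σzᵢ/Kᵢ = 1.880 — both > 1, two phases present.
Newton–Raphson from β = 0.62:
  β = 0.620: g = -0.2815, g' = -0.983 → β = 0.334
  β = 0.334: g = -0.0208, g' = -0.928 → β = 0.311
  β = 0.311: g = 0.0002, g' = -0.947 → β = 0.312
Converged at β = 0.312.

β = 0.312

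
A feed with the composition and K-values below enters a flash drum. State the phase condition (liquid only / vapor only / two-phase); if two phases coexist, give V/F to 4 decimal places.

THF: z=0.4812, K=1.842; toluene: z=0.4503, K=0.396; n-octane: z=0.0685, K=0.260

ΣzᵢKᵢ = 1.0825; Σzᵢ/Kᵢ = 1.6618.
Both exceed 1, so a two-phase solution exists.
Let ψ = V/F and solve Σ zᵢ(Kᵢ−1)/(1+ψ(Kᵢ−1)) = 0.
Newton iteration, ψ⁰ = 0.68:
  ψ = 0.6800: g = -0.30593, g' = -0.7630 → ψ = 0.2790
  ψ = 0.2790: g = -0.06291, g' = -0.5209 → ψ = 0.1583
  ψ = 0.1583: g = -0.00062, g' = -0.5146 → ψ = 0.1571
Converged at ψ = 0.1571.

two-phase, V/F = 0.1571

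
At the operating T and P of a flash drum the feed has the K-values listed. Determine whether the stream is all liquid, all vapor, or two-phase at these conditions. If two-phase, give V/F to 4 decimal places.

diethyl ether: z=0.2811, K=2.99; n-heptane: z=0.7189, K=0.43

ΣzᵢKᵢ = 1.1496; Σzᵢ/Kᵢ = 1.7659.
Both exceed 1, so a two-phase solution exists.
Let ψ = V/F and solve Σ zᵢ(Kᵢ−1)/(1+ψ(Kᵢ−1)) = 0.
Binary case is linear: z₁(K₁−1)(1+ψ(K₂−1)) + z₂(K₂−1)(1+ψ(K₁−1)) = 0
⇒ ψ = [z₁(K₁−1)+z₂(K₂−1)] / [−(K₁−1)(K₂−1)] = 0.14962/1.13430 = 0.1319

two-phase, V/F = 0.1319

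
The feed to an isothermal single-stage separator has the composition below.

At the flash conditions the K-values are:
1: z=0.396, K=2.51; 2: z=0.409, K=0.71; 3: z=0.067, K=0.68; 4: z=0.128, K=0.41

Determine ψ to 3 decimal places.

ψ = 0.665

Newton–Raphson from ψ = 0.43:
  ψ = 0.430: g = 0.1010, g' = -0.466 → ψ = 0.647
  ψ = 0.647: g = 0.0074, g' = -0.411 → ψ = 0.665
Converged at ψ = 0.665.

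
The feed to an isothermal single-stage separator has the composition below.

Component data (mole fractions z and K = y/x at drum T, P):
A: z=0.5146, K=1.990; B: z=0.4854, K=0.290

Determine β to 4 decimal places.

β = 0.2345

Binary case is linear: z₁(K₁−1)(1+β(K₂−1)) + z₂(K₂−1)(1+β(K₁−1)) = 0
⇒ β = [z₁(K₁−1)+z₂(K₂−1)] / [−(K₁−1)(K₂−1)] = 0.16482/0.70290 = 0.2345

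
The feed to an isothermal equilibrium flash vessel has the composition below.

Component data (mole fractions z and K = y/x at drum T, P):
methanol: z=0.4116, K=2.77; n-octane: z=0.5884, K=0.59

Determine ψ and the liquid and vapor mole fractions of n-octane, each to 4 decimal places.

Let ψ = V/F and solve Σ zᵢ(Kᵢ−1)/(1+ψ(Kᵢ−1)) = 0.
Check two-phase: ΣzᵢKᵢ = 1.4873 > 1 and Σzᵢ/Kᵢ = 1.1459 > 1, so g(0) = 0.4873 > 0 and g(1) = -0.1459 < 0.
Iterate (Newton) starting at ψ = 0.5:
  ψ = 0.5000: g = 0.08304, g' = -0.5194 → ψ = 0.6599
  ψ = 0.6599: g = 0.00532, g' = -0.4602 → ψ = 0.6714
  ψ = 0.6714: g = 0.00002, g' = -0.4576 → ψ = 0.6715
Converged at ψ = 0.6715.
Compositions from xᵢ = zᵢ/(1+ψ(Kᵢ−1)), yᵢ = Kᵢxᵢ:
  methanol: x = 0.1881, y = 0.5210
  n-octane: x = 0.8119, y = 0.4790

ψ = 0.6715, x_n-octane = 0.8119, y_n-octane = 0.4790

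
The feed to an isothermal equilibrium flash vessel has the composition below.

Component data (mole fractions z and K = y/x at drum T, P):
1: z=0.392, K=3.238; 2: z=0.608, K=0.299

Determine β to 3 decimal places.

Material balance + equilibrium reduce to Σ zᵢ(Kᵢ−1)/(1+β(Kᵢ−1)) = 0.
Feasibility: ΣzᵢKᵢ = 1.451, Σzᵢ/Kᵢ = 2.155 — both > 1, two phases present.
Binary case is linear: z₁(K₁−1)(1+β(K₂−1)) + z₂(K₂−1)(1+β(K₁−1)) = 0
⇒ β = [z₁(K₁−1)+z₂(K₂−1)] / [−(K₁−1)(K₂−1)] = 0.4511/1.5688 = 0.288

β = 0.288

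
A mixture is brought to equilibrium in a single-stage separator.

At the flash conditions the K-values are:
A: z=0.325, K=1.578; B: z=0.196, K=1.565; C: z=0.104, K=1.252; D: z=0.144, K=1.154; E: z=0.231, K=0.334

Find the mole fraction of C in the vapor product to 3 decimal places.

Let β = V/F and solve Σ zᵢ(Kᵢ−1)/(1+β(Kᵢ−1)) = 0.
Feasibility: ΣzᵢKᵢ = 1.193, Σzᵢ/Kᵢ = 1.231 — both > 1, two phases present.
Iterate (Newton) starting at β = 0.5:
  β = 0.500: g = 0.0453, g' = -0.342 → β = 0.632
  β = 0.632: g = -0.0039, g' = -0.406 → β = 0.623
Converged at β = 0.623.
Compositions from xᵢ = zᵢ/(1+β(Kᵢ−1)), yᵢ = Kᵢxᵢ:
  A: x = 0.239, y = 0.377
  B: x = 0.145, y = 0.227
  C: x = 0.090, y = 0.113
  D: x = 0.131, y = 0.152
  E: x = 0.395, y = 0.132

y_C = 0.113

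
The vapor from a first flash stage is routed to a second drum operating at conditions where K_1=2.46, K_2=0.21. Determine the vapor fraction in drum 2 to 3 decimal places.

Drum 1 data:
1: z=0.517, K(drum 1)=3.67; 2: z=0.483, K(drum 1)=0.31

Drum 1:
Binary case is linear: z₁(K₁−1)(1+ψ₁(K₂−1)) + z₂(K₂−1)(1+ψ₁(K₁−1)) = 0
⇒ ψ₁ = [z₁(K₁−1)+z₂(K₂−1)] / [−(K₁−1)(K₂−1)] = 1.0471/1.8423 = 0.568
Drum-1 compositions:
  1: x = 0.205, y = 0.754
  2: x = 0.795, y = 0.246
Drum-2 feed = drum-1 vapor: z₂ = (0.7537, 0.2463).
Drum 2:
Material balance + equilibrium reduce to Σ zᵢ(Kᵢ−1)/(1+ψ₂(Kᵢ−1)) = 0.
g(0) = ΣzᵢKᵢ − 1 = 0.906 and g(1) = 1 − Σzᵢ/Kᵢ = -0.479, so a root lies in (0, 1).
Binary case is linear: z₁(K₁−1)(1+ψ₂(K₂−1)) + z₂(K₂−1)(1+ψ₂(K₁−1)) = 0
⇒ ψ₂ = [z₁(K₁−1)+z₂(K₂−1)] / [−(K₁−1)(K₂−1)] = 0.9057/1.1534 = 0.785
  1: x = 0.351, y = 0.864
  2: x = 0.649, y = 0.136

V/F (drum 2) = 0.785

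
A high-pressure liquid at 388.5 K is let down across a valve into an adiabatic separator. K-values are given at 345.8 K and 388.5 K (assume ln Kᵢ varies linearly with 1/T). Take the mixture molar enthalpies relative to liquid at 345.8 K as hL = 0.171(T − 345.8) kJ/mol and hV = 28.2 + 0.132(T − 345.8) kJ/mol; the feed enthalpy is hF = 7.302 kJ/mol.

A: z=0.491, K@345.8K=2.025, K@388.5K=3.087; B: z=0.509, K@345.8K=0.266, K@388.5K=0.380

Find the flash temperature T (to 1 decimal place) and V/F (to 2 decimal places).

Adiabatic flash: solve Rachford–Rice at each trial T, then check hF = ψ·hV(T) + (1−ψ)·hL(T).
  T = 345.8 K: K = (2.025, 0.266), RR gives ψ = 0.172, H_out = 4.860 kJ/mol
  T = 388.5 K: K = (3.087, 0.380), RR gives ψ = 0.548, H_out = 21.844 kJ/mol
  T = 367.1 K: K = (2.530, 0.321), RR gives ψ = 0.391, H_out = 14.331 kJ/mol
  T = 356.5 K: K = (2.272, 0.293), RR gives ψ = 0.295, H_out = 10.014 kJ/mol
  T = 351.1 K: K = (2.146, 0.279), RR gives ψ = 0.237, H_out = 7.543 kJ/mol
  T = 348.5 K: K = (2.086, 0.273), RR gives ψ = 0.207, H_out = 6.264 kJ/mol
  T = 349.8 K: K = (2.116, 0.276), RR gives ψ = 0.222, H_out = 6.911 kJ/mol
Linear interpolation between T = 349.8 (H_out = 6.911) and T = 351.1 (H_out = 7.543) on hF = 7.302 gives T ≈ 350.6 K, at which ψ = 0.23.

T = 350.6 K, V/F = 0.23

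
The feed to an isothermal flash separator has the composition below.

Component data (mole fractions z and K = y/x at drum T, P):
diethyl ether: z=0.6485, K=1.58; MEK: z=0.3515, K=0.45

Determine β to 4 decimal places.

β = 0.5731

Rachford–Rice: g(β) = Σ zᵢ(Kᵢ−1)/(1+β(Kᵢ−1)) = 0.
g(0) = ΣzᵢKᵢ − 1 = 0.1828 and g(1) = 1 − Σzᵢ/Kᵢ = -0.1916, so a root lies in (0, 1).
Binary case is linear: z₁(K₁−1)(1+β(K₂−1)) + z₂(K₂−1)(1+β(K₁−1)) = 0
⇒ β = [z₁(K₁−1)+z₂(K₂−1)] / [−(K₁−1)(K₂−1)] = 0.18281/0.31900 = 0.5731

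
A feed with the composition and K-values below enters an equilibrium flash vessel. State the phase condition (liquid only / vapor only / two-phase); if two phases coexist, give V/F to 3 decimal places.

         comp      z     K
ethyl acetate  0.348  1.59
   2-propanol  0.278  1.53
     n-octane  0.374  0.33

two-phase, V/F = 0.270

ΣzᵢKᵢ = 1.102; Σzᵢ/Kᵢ = 1.534.
Both exceed 1, so a two-phase solution exists.
Let ψ = V/F and solve Σ zᵢ(Kᵢ−1)/(1+ψ(Kᵢ−1)) = 0.
Newton–Raphson from ψ = 0.5:
  ψ = 0.500: g = -0.1018, g' = -0.501 → ψ = 0.297
  ψ = 0.297: g = -0.0107, g' = -0.408 → ψ = 0.270
Converged at ψ = 0.270.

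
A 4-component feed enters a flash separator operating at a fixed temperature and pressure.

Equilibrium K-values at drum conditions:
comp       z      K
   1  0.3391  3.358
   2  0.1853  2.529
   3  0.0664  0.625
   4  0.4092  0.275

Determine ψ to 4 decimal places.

Let ψ = V/F and solve Σ zᵢ(Kᵢ−1)/(1+ψ(Kᵢ−1)) = 0.
Feasibility: ΣzᵢKᵢ = 1.7614, Σzᵢ/Kᵢ = 1.7685 — both > 1, two phases present.
Newton–Raphson from ψ = 0.45:
  ψ = 0.4500: g = 0.08551, g' = -1.0832 → ψ = 0.5289
  ψ = 0.5289: g = 0.00019, g' = -1.0862 → ψ = 0.5291
Converged at ψ = 0.5291.

ψ = 0.5291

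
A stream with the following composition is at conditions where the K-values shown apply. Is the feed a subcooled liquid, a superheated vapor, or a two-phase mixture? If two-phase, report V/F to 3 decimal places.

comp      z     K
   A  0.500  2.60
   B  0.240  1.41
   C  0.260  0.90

superheated vapor

ΣzᵢKᵢ = 1.872; Σzᵢ/Kᵢ = 0.651.
Since Σzᵢ/Kᵢ < 1 the mixture is above its dew point — single vapor phase.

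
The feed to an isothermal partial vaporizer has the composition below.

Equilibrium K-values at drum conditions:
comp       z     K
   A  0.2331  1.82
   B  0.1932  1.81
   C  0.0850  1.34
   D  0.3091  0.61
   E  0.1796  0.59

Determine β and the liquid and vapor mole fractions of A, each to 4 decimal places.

β = 0.6089, x_A = 0.1555, y_A = 0.2830

Rachford–Rice: g(β) = Σ zᵢ(Kᵢ−1)/(1+β(Kᵢ−1)) = 0.
Feasibility: ΣzᵢKᵢ = 1.1823, Σzᵢ/Kᵢ = 1.1094 — both > 1, two phases present.
Iterate (Newton) starting at β = 0.36:
  β = 0.3600: g = 0.06786, g' = -0.2824 → β = 0.6003
  β = 0.6003: g = 0.00231, g' = -0.2678 → β = 0.6089
Converged at β = 0.6089.
Compositions from xᵢ = zᵢ/(1+β(Kᵢ−1)), yᵢ = Kᵢxᵢ:
  A: x = 0.1555, y = 0.2830
  B: x = 0.1294, y = 0.2342
  C: x = 0.0704, y = 0.0944
  D: x = 0.4054, y = 0.2473
  E: x = 0.2394, y = 0.1412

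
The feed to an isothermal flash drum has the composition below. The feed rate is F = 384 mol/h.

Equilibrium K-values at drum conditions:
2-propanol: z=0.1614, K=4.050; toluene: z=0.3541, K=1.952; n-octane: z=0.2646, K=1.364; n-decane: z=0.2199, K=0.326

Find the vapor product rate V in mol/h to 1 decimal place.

Rachford–Rice: g(β) = Σ zᵢ(Kᵢ−1)/(1+β(Kᵢ−1)) = 0.
g(0) = ΣzᵢKᵢ − 1 = 0.7775 and g(1) = 1 − Σzᵢ/Kᵢ = -0.0898, so a root lies in (0, 1).
Iterate (Newton) starting at β = 0.32:
  β = 0.3200: g = 0.40481, g' = -0.7636 → β = 0.8501
  β = 0.8501: g = 0.04978, g' = -0.7827 → β = 0.9137
  β = 0.9137: g = -0.00329, g' = -0.8932 → β = 0.9101
  β = 0.9101: g = -0.00001, g' = -0.8856 → β = 0.9100
Converged at β = 0.9100.
Then V = β·F = 0.9100·384 = 349.5 mol/h and L = F − V = 34.5 mol/h.

V = 349.5 mol/h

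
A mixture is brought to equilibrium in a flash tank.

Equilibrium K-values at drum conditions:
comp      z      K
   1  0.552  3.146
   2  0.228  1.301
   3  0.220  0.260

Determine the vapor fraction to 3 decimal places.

Rachford–Rice: g(ψ) = Σ zᵢ(Kᵢ−1)/(1+ψ(Kᵢ−1)) = 0.
Check two-phase: ΣzᵢKᵢ = 2.090 > 1 and Σzᵢ/Kᵢ = 1.197 > 1, so g(0) = 1.090 > 0 and g(1) = -0.197 < 0.
Newton–Raphson from ψ = 0.5:
  ψ = 0.500: g = 0.3727, g' = -0.911 → ψ = 0.909
  ψ = 0.909: g = -0.0423, g' = -1.430 → ψ = 0.880
  ψ = 0.880: g = -0.0019, g' = -1.306 → ψ = 0.878
Converged at ψ = 0.878.

ψ = 0.878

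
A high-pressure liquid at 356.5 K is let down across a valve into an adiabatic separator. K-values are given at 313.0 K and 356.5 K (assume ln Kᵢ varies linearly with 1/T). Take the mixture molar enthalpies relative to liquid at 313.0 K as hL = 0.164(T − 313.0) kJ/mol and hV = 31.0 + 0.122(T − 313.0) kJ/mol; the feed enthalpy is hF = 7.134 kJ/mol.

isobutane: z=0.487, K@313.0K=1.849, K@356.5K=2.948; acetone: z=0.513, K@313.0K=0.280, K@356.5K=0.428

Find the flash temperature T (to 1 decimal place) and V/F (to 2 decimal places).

Adiabatic flash: solve Rachford–Rice at each trial T, then check hF = ψ·hV(T) + (1−ψ)·hL(T).
  T = 313.0 K: K = (1.849, 0.280), RR gives ψ = 0.072, H_out = 2.237 kJ/mol
  T = 356.5 K: K = (2.948, 0.428), RR gives ψ = 0.588, H_out = 24.289 kJ/mol
  T = 334.8 K: K = (2.372, 0.351), RR gives ψ = 0.377, H_out = 14.904 kJ/mol
  T = 323.9 K: K = (2.103, 0.315), RR gives ψ = 0.246, H_out = 9.287 kJ/mol
  T = 318.4 K: K = (1.973, 0.297), RR gives ψ = 0.165, H_out = 5.977 kJ/mol
  T = 321.1 K: K = (2.036, 0.306), RR gives ψ = 0.206, H_out = 7.654 kJ/mol
  T = 319.8 K: K = (2.006, 0.301), RR gives ψ = 0.187, H_out = 6.860 kJ/mol
Linear interpolation between T = 319.8 (H_out = 6.860) and T = 321.1 (H_out = 7.654) on hF = 7.134 gives T ≈ 320.2 K, at which ψ = 0.19.

T = 320.2 K, V/F = 0.19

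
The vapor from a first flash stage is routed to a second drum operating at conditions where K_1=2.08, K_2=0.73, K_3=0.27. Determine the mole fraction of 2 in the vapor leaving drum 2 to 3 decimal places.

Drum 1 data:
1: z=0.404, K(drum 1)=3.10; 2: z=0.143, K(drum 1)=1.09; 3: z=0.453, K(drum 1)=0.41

y_2 (drum 2) = 0.127

Drum 1:
Material balance + equilibrium reduce to Σ zᵢ(Kᵢ−1)/(1+ψ₁(Kᵢ−1)) = 0.
Feasibility: ΣzᵢKᵢ = 1.594, Σzᵢ/Kᵢ = 1.366 — both > 1, two phases present.
Newton iteration, ψ₁⁰ = 0.5:
  ψ₁ = 0.500: g = 0.0471, g' = -0.742 → ψ₁ = 0.563
  ψ₁ = 0.563: g = 0.0005, g' = -0.729 → ψ₁ = 0.564
Converged at ψ₁ = 0.564.
Drum-1 compositions:
  1: x = 0.185, y = 0.573
  2: x = 0.136, y = 0.148
  3: x = 0.679, y = 0.278
Drum-2 feed = drum-1 vapor: z₂ = (0.5733, 0.1483, 0.2784).
Drum 2:
Material balance + equilibrium reduce to Σ zᵢ(Kᵢ−1)/(1+ψ₂(Kᵢ−1)) = 0.
g(0) = ΣzᵢKᵢ − 1 = 0.376 and g(1) = 1 − Σzᵢ/Kᵢ = -0.510, so a root lies in (0, 1).
Newton–Raphson from ψ₂ = 0.34:
  ψ₂ = 0.340: g = 0.1384, g' = -0.633 → ψ₂ = 0.559
  ψ₂ = 0.559: g = -0.0041, g' = -0.698 → ψ₂ = 0.553
Converged at ψ₂ = 0.553.
  1: x = 0.359, y = 0.747
  2: x = 0.174, y = 0.127
  3: x = 0.467, y = 0.126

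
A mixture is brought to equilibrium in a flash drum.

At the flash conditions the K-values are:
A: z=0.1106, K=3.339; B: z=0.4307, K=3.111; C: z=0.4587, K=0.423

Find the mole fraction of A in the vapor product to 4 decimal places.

Material balance + equilibrium reduce to Σ zᵢ(Kᵢ−1)/(1+V/F(Kᵢ−1)) = 0.
g(0) = ΣzᵢKᵢ − 1 = 0.9032 and g(1) = 1 − Σzᵢ/Kᵢ = -0.2560, so a root lies in (0, 1).
Newton–Raphson from V/F = 0.5:
  V/F = 0.5000: g = 0.18958, g' = -0.8845 → V/F = 0.7143
  V/F = 0.7143: g = 0.00913, g' = -0.8319 → V/F = 0.7253
Converged at V/F = 0.7253.
Compositions from xᵢ = zᵢ/(1+V/F(Kᵢ−1)), yᵢ = Kᵢxᵢ:
  A: x = 0.0410, y = 0.1370
  B: x = 0.1702, y = 0.5294
  C: x = 0.7888, y = 0.3337

y_A = 0.1370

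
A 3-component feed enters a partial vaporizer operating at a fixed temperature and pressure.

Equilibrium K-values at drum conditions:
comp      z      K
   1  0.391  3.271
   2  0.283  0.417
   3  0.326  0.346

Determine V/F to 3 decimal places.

V/F = 0.361

Rachford–Rice: g(V/F) = Σ zᵢ(Kᵢ−1)/(1+V/F(Kᵢ−1)) = 0.
Check two-phase: ΣzᵢKᵢ = 1.510 > 1 and Σzᵢ/Kᵢ = 1.740 > 1, so g(0) = 0.510 > 0 and g(1) = -0.740 < 0.
Newton–Raphson from V/F = 0.5:
  V/F = 0.500: g = -0.1339, g' = -0.942 → V/F = 0.358
  V/F = 0.358: g = 0.0030, g' = -1.005 → V/F = 0.361
Converged at V/F = 0.361.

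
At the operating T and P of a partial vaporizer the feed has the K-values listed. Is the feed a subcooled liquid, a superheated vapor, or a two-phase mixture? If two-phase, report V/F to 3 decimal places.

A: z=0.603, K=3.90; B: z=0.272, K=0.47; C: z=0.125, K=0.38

ΣzᵢKᵢ = 2.527; Σzᵢ/Kᵢ = 1.062.
Both exceed 1, so a two-phase solution exists.
Let ψ = V/F and solve Σ zᵢ(Kᵢ−1)/(1+ψ(Kᵢ−1)) = 0.
Newton iteration, ψ⁰ = 0.32:
  ψ = 0.320: g = 0.6367, g' = -1.550 → ψ = 0.731
  ψ = 0.731: g = 0.1836, g' = -0.885 → ψ = 0.938
  ψ = 0.938: g = -0.0020, g' = -0.943 → ψ = 0.936
Converged at ψ = 0.936.

two-phase, V/F = 0.936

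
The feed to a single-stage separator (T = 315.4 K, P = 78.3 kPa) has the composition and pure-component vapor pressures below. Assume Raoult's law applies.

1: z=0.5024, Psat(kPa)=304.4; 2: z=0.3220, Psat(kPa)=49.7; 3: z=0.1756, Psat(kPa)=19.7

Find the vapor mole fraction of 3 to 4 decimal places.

y_3 = 0.1002

Raoult's law: Kᵢ = Pᵢˢᵃᵗ/P = Pᵢˢᵃᵗ/78.3.
  K_1 = 304.4/78.3 = 3.887612, K_2 = 49.7/78.3 = 0.634738, K_3 = 19.7/78.3 = 0.251596
Material balance + equilibrium reduce to Σ zᵢ(Kᵢ−1)/(1+V/F(Kᵢ−1)) = 0.
Feasibility: ΣzᵢKᵢ = 2.2017, Σzᵢ/Kᵢ = 1.3345 — both > 1, two phases present.
Newton iteration, V/F⁰ = 0.5:
  V/F = 0.5000: g = 0.23974, g' = -1.0169 → V/F = 0.7358
  V/F = 0.7358: g = 0.01100, g' = -0.9965 → V/F = 0.7468
  V/F = 0.7468: g = -0.00006, g' = -1.0072 → V/F = 0.7467
Converged at V/F = 0.7467.
Compositions from xᵢ = zᵢ/(1+V/F(Kᵢ−1)), yᵢ = Kᵢxᵢ:
  1: x = 0.1592, y = 0.6188
  2: x = 0.4428, y = 0.2810
  3: x = 0.3981, y = 0.1002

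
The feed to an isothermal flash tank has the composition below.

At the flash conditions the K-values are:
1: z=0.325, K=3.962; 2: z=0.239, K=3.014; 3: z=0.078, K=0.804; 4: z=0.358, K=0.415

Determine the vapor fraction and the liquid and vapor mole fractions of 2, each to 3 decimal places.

ψ = 0.869, x_2 = 0.087, y_2 = 0.262

Rachford–Rice: g(ψ) = Σ zᵢ(Kᵢ−1)/(1+ψ(Kᵢ−1)) = 0.
g(0) = ΣzᵢKᵢ − 1 = 1.219 and g(1) = 1 − Σzᵢ/Kᵢ = -0.121, so a root lies in (0, 1).
Newton–Raphson from ψ = 0.5:
  ψ = 0.500: g = 0.3149, g' = -0.952 → ψ = 0.831
  ψ = 0.831: g = 0.0326, g' = -0.842 → ψ = 0.869
Converged at ψ = 0.869.
Compositions from xᵢ = zᵢ/(1+ψ(Kᵢ−1)), yᵢ = Kᵢxᵢ:
  1: x = 0.091, y = 0.360
  2: x = 0.087, y = 0.262
  3: x = 0.094, y = 0.076
  4: x = 0.728, y = 0.302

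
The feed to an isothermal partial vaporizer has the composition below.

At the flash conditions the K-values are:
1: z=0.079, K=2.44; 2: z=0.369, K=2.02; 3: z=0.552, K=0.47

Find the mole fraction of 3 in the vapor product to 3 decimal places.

Material balance + equilibrium reduce to Σ zᵢ(Kᵢ−1)/(1+V/F(Kᵢ−1)) = 0.
Check two-phase: ΣzᵢKᵢ = 1.198 > 1 and Σzᵢ/Kᵢ = 1.390 > 1, so g(0) = 0.198 > 0 and g(1) = -0.390 < 0.
Newton–Raphson from V/F = 0.5:
  V/F = 0.500: g = -0.0826, g' = -0.511 → V/F = 0.338
Converged at V/F = 0.338.
Compositions from xᵢ = zᵢ/(1+V/F(Kᵢ−1)), yᵢ = Kᵢxᵢ:
  1: x = 0.053, y = 0.130
  2: x = 0.274, y = 0.554
  3: x = 0.672, y = 0.316

y_3 = 0.316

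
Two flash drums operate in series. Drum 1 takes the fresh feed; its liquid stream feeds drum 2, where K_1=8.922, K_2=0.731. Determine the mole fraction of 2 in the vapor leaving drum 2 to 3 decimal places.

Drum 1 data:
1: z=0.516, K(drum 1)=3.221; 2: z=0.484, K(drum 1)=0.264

Drum 1:
Material balance + equilibrium reduce to Σ zᵢ(Kᵢ−1)/(1+ψ₁(Kᵢ−1)) = 0.
Feasibility: ΣzᵢKᵢ = 1.790, Σzᵢ/Kᵢ = 1.994 — both > 1, two phases present.
Binary case is linear: z₁(K₁−1)(1+ψ₁(K₂−1)) + z₂(K₂−1)(1+ψ₁(K₁−1)) = 0
⇒ ψ₁ = [z₁(K₁−1)+z₂(K₂−1)] / [−(K₁−1)(K₂−1)] = 0.7898/1.6347 = 0.483
Drum-1 compositions:
  1: x = 0.249, y = 0.802
  2: x = 0.751, y = 0.198
Drum-2 feed = drum-1 liquid: z₂ = (0.2489, 0.7511).
Drum 2:
Material balance + equilibrium reduce to Σ zᵢ(Kᵢ−1)/(1+ψ₂(Kᵢ−1)) = 0.
Feasibility: ΣzᵢKᵢ = 2.770, Σzᵢ/Kᵢ = 1.055 — both > 1, two phases present.
Binary case is linear: z₁(K₁−1)(1+ψ₂(K₂−1)) + z₂(K₂−1)(1+ψ₂(K₁−1)) = 0
⇒ ψ₂ = [z₁(K₁−1)+z₂(K₂−1)] / [−(K₁−1)(K₂−1)] = 1.7697/2.1310 = 0.830
  1: x = 0.033, y = 0.293
  2: x = 0.967, y = 0.707

y_2 (drum 2) = 0.707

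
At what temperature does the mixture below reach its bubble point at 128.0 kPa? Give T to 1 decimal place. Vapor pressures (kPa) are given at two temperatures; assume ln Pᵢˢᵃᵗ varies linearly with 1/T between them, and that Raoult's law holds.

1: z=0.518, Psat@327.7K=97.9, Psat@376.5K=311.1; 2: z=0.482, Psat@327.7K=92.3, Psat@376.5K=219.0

T = 340.5 K

Bubble-point temperature: ΣzᵢPᵢˢᵃᵗ(T) = P. Interpolate ln Pᵢˢᵃᵗ = aᵢ + bᵢ/T.
  T = 327.7 K: ΣzᵢPᵢˢᵃᵗ = 95.20 kPa
  T = 376.5 K: ΣzᵢPᵢˢᵃᵗ = 266.71 kPa
  T = 352.1 K: ΣzᵢPᵢˢᵃᵗ = 164.71 kPa
  T = 339.9 K: ΣzᵢPᵢˢᵃᵗ = 126.36 kPa
  T = 346.0 K: ΣzᵢPᵢˢᵃᵗ = 144.58 kPa
  T = 342.9 K: ΣzᵢPᵢˢᵃᵗ = 135.09 kPa
  T = 341.4 K: ΣzᵢPᵢˢᵃᵗ = 130.67 kPa
Interpolating between 339.9 K and 341.4 K gives T ≈ 340.5 K.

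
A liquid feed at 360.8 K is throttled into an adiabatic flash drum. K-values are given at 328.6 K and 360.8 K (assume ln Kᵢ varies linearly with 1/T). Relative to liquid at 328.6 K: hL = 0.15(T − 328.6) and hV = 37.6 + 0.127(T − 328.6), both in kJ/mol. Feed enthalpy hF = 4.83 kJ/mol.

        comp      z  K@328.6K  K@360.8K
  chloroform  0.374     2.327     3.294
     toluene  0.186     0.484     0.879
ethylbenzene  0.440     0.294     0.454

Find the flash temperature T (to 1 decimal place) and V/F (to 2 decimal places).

Adiabatic flash: solve Rachford–Rice at each trial T, then check hF = ψ·hV(T) + (1−ψ)·hL(T).
  T = 328.6 K: K = (2.327, 0.484, 0.294), RR gives ψ = 0.103, H_out = 3.885 kJ/mol
  T = 360.8 K: K = (3.294, 0.879, 0.454), RR gives ψ = 0.568, H_out = 25.774 kJ/mol
  T = 344.7 K: K = (2.791, 0.661, 0.369), RR gives ψ = 0.329, H_out = 14.678 kJ/mol
  T = 336.6 K: K = (2.553, 0.567, 0.330), RR gives ψ = 0.218, H_out = 9.348 kJ/mol
  T = 332.6 K: K = (2.439, 0.525, 0.312), RR gives ψ = 0.162, H_out = 6.661 kJ/mol
  T = 330.6 K: K = (2.382, 0.504, 0.303), RR gives ψ = 0.133, H_out = 5.287 kJ/mol
Linear interpolation between T = 328.6 (H_out = 3.885) and T = 330.6 (H_out = 5.287) on hF = 4.83 gives T ≈ 329.9 K, at which ψ = 0.12.

T = 329.9 K, V/F = 0.12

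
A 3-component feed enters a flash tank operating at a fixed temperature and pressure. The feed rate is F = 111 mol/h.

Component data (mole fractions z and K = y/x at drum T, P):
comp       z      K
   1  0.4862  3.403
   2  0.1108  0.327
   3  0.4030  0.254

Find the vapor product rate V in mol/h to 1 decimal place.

V = 50.1 mol/h

Newton iteration, β⁰ = 0.58:
  β = 0.5800: g = -0.16416, g' = -1.3218 → β = 0.4558
  β = 0.4558: g = -0.00550, g' = -1.2588 → β = 0.4514
Converged at β = 0.4514.
Then V = β·F = 0.4514·111 = 50.1 mol/h and L = F − V = 60.9 mol/h.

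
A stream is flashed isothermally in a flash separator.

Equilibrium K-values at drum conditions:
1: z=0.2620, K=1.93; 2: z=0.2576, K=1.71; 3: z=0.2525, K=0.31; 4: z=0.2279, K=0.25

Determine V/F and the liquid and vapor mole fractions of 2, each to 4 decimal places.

V/F = 0.1368, x_2 = 0.2348, y_2 = 0.4015

Rachford–Rice: g(V/F) = Σ zᵢ(Kᵢ−1)/(1+V/F(Kᵢ−1)) = 0.
Check two-phase: ΣzᵢKᵢ = 1.0814 > 1 and Σzᵢ/Kᵢ = 2.0125 > 1, so g(0) = 0.0814 > 0 and g(1) = -1.0125 < 0.
Iterate (Newton) starting at V/F = 0.64:
  V/F = 0.6400: g = -0.36221, g' = -1.0101 → V/F = 0.2814
  V/F = 0.2814: g = -0.08729, g' = -0.6236 → V/F = 0.1414
  V/F = 0.1414: g = -0.00273, g' = -0.5923 → V/F = 0.1368
Converged at V/F = 0.1368.
Compositions from xᵢ = zᵢ/(1+V/F(Kᵢ−1)), yᵢ = Kᵢxᵢ:
  1: x = 0.2324, y = 0.4486
  2: x = 0.2348, y = 0.4015
  3: x = 0.2788, y = 0.0864
  4: x = 0.2540, y = 0.0635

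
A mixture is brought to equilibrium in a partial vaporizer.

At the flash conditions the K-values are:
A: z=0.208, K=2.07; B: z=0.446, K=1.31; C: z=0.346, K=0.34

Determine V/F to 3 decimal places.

Newton iteration, V/F⁰ = 0.44:
  V/F = 0.440: g = -0.0488, g' = -0.443 → V/F = 0.330
  V/F = 0.330: g = -0.0019, g' = -0.412 → V/F = 0.325
Converged at V/F = 0.325.

V/F = 0.325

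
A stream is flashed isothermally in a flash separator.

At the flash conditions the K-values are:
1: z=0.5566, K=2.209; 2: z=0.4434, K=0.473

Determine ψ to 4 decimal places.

ψ = 0.6894

Binary case is linear: z₁(K₁−1)(1+ψ(K₂−1)) + z₂(K₂−1)(1+ψ(K₁−1)) = 0
⇒ ψ = [z₁(K₁−1)+z₂(K₂−1)] / [−(K₁−1)(K₂−1)] = 0.43926/0.63714 = 0.6894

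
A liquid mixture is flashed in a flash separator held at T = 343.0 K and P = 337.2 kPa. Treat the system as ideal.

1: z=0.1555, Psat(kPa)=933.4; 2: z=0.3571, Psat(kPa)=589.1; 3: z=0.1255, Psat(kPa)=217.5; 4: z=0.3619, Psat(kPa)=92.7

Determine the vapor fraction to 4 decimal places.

ψ = 0.3184

Raoult's law: Kᵢ = Pᵢˢᵃᵗ/P = Pᵢˢᵃᵗ/337.2.
  K_1 = 933.4/337.2 = 2.768090, K_2 = 589.1/337.2 = 1.747034, K_3 = 217.5/337.2 = 0.645018, K_4 = 92.7/337.2 = 0.274911
Let ψ = V/F and solve Σ zᵢ(Kᵢ−1)/(1+ψ(Kᵢ−1)) = 0.
Feasibility: ΣzᵢKᵢ = 1.2347, Σzᵢ/Kᵢ = 1.7716 — both > 1, two phases present.
Newton iteration, ψ⁰ = 0.63:
  ψ = 0.6300: g = -0.22901, g' = -0.8720 → ψ = 0.3674
  ψ = 0.3674: g = -0.03293, g' = -0.6758 → ψ = 0.3186
  ψ = 0.3186: g = -0.00016, g' = -0.6708 → ψ = 0.3184
Converged at ψ = 0.3184.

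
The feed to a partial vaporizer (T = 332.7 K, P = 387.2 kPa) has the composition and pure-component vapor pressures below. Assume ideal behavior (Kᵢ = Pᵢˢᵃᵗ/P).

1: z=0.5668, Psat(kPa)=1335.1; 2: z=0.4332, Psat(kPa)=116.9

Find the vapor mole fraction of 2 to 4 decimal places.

y_2 = 0.2349

Raoult's law: Kᵢ = Pᵢˢᵃᵗ/P = Pᵢˢᵃᵗ/387.2.
  K_1 = 1335.1/387.2 = 3.448089, K_2 = 116.9/387.2 = 0.301911
Rachford–Rice: g(β) = Σ zᵢ(Kᵢ−1)/(1+β(Kᵢ−1)) = 0.
g(0) = ΣzᵢKᵢ − 1 = 1.0852 and g(1) = 1 − Σzᵢ/Kᵢ = -0.5992, so a root lies in (0, 1).
Iterate (Newton) starting at β = 0.54:
  β = 0.5400: g = 0.11220, g' = -1.1739 → β = 0.6356
  β = 0.6356: g = -0.00072, g' = -1.2021 → β = 0.6350
Converged at β = 0.6350.
Compositions from xᵢ = zᵢ/(1+β(Kᵢ−1)), yᵢ = Kᵢxᵢ:
  1: x = 0.2219, y = 0.7651
  2: x = 0.7781, y = 0.2349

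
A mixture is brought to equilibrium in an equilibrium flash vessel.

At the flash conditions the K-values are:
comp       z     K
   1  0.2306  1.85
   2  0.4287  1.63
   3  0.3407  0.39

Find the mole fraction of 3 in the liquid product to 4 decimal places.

Let β = V/F and solve Σ zᵢ(Kᵢ−1)/(1+β(Kᵢ−1)) = 0.
Feasibility: ΣzᵢKᵢ = 1.2583, Σzᵢ/Kᵢ = 1.2612 — both > 1, two phases present.
Newton–Raphson from β = 0.42:
  β = 0.4200: g = 0.07860, g' = -0.4260 → β = 0.6045
  β = 0.6045: g = -0.00416, g' = -0.4801 → β = 0.5958
Converged at β = 0.5958.
Compositions from xᵢ = zᵢ/(1+β(Kᵢ−1)), yᵢ = Kᵢxᵢ:
  1: x = 0.1531, y = 0.2832
  2: x = 0.3117, y = 0.5081
  3: x = 0.5352, y = 0.2087

x_3 = 0.5352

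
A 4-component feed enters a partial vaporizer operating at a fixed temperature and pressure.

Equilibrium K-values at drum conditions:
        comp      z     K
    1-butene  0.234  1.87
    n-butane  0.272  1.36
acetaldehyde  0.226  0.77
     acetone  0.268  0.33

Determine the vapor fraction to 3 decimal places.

ψ = 0.209

Newton iteration, ψ⁰ = 0.55:
  ψ = 0.550: g = -0.1244, g' = -0.423 → ψ = 0.256
  ψ = 0.256: g = -0.0158, g' = -0.337 → ψ = 0.209
Converged at ψ = 0.209.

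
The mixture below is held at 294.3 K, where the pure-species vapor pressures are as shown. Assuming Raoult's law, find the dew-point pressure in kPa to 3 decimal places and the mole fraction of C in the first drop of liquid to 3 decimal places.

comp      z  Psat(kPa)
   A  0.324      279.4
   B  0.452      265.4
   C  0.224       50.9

Pdew = 137.675 kPa, x_C = 0.606

At the dew point ψ → 1, so Σzᵢ/Kᵢ = 1 with Kᵢ = Pᵢˢᵃᵗ/P ⇒ 1/P = Σzᵢ/Pᵢˢᵃᵗ.
1/P = 0.324/279.4 + 0.452/265.4 + 0.224/50.9 = 0.007264 ⇒ P = 137.675 kPa
xᵢ = zᵢP/Pᵢˢᵃᵗ ⇒ x_C = 0.224·137.675/50.9 = 0.606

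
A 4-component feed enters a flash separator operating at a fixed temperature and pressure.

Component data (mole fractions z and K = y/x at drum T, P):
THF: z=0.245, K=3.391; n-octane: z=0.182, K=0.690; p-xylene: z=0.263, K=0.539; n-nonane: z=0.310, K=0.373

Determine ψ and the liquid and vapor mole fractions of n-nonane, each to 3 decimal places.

Material balance + equilibrium reduce to Σ zᵢ(Kᵢ−1)/(1+ψ(Kᵢ−1)) = 0.
g(0) = ΣzᵢKᵢ − 1 = 0.214 and g(1) = 1 − Σzᵢ/Kᵢ = -0.655, so a root lies in (0, 1).
Iterate (Newton) starting at ψ = 0.49:
  ψ = 0.490: g = -0.2340, g' = -0.669 → ψ = 0.140
  ψ = 0.140: g = 0.0372, g' = -1.016 → ψ = 0.177
  ψ = 0.177: g = 0.0016, g' = -0.932 → ψ = 0.178
Converged at ψ = 0.178.
Compositions from xᵢ = zᵢ/(1+ψ(Kᵢ−1)), yᵢ = Kᵢxᵢ:
  THF: x = 0.172, y = 0.582
  n-octane: x = 0.193, y = 0.133
  p-xylene: x = 0.287, y = 0.154
  n-nonane: x = 0.349, y = 0.130

ψ = 0.178, x_n-nonane = 0.349, y_n-nonane = 0.130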